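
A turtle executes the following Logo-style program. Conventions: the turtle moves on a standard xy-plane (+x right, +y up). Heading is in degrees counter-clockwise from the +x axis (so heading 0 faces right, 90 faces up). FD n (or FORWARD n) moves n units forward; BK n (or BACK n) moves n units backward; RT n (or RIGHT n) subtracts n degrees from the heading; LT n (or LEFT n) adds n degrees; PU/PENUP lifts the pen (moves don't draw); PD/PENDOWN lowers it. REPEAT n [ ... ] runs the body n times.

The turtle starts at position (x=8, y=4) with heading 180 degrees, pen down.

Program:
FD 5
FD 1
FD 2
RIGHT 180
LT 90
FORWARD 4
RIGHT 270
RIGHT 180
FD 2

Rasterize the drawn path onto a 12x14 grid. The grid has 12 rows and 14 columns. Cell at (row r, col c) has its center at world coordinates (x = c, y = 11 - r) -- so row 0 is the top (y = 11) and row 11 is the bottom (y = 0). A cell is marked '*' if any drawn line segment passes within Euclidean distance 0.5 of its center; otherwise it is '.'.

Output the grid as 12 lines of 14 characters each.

Segment 0: (8,4) -> (3,4)
Segment 1: (3,4) -> (2,4)
Segment 2: (2,4) -> (0,4)
Segment 3: (0,4) -> (0,8)
Segment 4: (0,8) -> (2,8)

Answer: ..............
..............
..............
***...........
*.............
*.............
*.............
*********.....
..............
..............
..............
..............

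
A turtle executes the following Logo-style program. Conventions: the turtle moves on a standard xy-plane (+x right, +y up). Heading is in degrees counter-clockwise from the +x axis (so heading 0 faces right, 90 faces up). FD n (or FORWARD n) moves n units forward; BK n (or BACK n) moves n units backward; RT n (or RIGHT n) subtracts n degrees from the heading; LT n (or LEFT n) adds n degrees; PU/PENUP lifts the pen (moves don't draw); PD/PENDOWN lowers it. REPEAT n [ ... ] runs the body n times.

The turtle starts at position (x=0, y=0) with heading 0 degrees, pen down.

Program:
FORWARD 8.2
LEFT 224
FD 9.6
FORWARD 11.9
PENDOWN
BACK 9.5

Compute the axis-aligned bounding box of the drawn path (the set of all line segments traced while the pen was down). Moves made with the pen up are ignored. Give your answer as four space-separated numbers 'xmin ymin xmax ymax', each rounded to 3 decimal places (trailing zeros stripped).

Answer: -7.266 -14.935 8.2 0

Derivation:
Executing turtle program step by step:
Start: pos=(0,0), heading=0, pen down
FD 8.2: (0,0) -> (8.2,0) [heading=0, draw]
LT 224: heading 0 -> 224
FD 9.6: (8.2,0) -> (1.294,-6.669) [heading=224, draw]
FD 11.9: (1.294,-6.669) -> (-7.266,-14.935) [heading=224, draw]
PD: pen down
BK 9.5: (-7.266,-14.935) -> (-0.432,-8.336) [heading=224, draw]
Final: pos=(-0.432,-8.336), heading=224, 4 segment(s) drawn

Segment endpoints: x in {-7.266, -0.432, 0, 1.294, 8.2}, y in {-14.935, -8.336, -6.669, 0}
xmin=-7.266, ymin=-14.935, xmax=8.2, ymax=0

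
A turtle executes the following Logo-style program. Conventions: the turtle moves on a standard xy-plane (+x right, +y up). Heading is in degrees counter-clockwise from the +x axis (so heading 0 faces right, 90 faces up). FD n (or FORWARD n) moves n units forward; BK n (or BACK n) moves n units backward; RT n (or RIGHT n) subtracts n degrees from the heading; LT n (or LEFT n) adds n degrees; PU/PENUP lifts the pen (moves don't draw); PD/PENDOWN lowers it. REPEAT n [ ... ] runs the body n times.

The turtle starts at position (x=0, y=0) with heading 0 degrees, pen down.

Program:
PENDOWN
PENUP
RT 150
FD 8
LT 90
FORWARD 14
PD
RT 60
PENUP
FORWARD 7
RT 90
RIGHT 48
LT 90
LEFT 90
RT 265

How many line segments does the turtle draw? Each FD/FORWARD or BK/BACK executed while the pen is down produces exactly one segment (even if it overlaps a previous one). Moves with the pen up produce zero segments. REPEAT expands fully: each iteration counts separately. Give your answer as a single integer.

Answer: 0

Derivation:
Executing turtle program step by step:
Start: pos=(0,0), heading=0, pen down
PD: pen down
PU: pen up
RT 150: heading 0 -> 210
FD 8: (0,0) -> (-6.928,-4) [heading=210, move]
LT 90: heading 210 -> 300
FD 14: (-6.928,-4) -> (0.072,-16.124) [heading=300, move]
PD: pen down
RT 60: heading 300 -> 240
PU: pen up
FD 7: (0.072,-16.124) -> (-3.428,-22.187) [heading=240, move]
RT 90: heading 240 -> 150
RT 48: heading 150 -> 102
LT 90: heading 102 -> 192
LT 90: heading 192 -> 282
RT 265: heading 282 -> 17
Final: pos=(-3.428,-22.187), heading=17, 0 segment(s) drawn
Segments drawn: 0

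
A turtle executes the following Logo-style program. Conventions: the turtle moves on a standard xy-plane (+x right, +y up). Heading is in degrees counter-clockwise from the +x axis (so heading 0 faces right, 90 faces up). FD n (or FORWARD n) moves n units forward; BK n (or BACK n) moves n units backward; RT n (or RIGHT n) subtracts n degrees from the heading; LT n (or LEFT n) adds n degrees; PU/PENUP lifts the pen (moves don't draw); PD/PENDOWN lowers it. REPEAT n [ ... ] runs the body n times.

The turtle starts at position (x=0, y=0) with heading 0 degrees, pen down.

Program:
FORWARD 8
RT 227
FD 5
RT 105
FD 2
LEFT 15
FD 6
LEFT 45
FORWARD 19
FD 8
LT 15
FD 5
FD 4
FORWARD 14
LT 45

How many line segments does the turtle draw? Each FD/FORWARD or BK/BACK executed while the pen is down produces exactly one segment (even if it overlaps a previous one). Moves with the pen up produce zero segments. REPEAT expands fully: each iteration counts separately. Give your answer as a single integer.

Executing turtle program step by step:
Start: pos=(0,0), heading=0, pen down
FD 8: (0,0) -> (8,0) [heading=0, draw]
RT 227: heading 0 -> 133
FD 5: (8,0) -> (4.59,3.657) [heading=133, draw]
RT 105: heading 133 -> 28
FD 2: (4.59,3.657) -> (6.356,4.596) [heading=28, draw]
LT 15: heading 28 -> 43
FD 6: (6.356,4.596) -> (10.744,8.688) [heading=43, draw]
LT 45: heading 43 -> 88
FD 19: (10.744,8.688) -> (11.407,27.676) [heading=88, draw]
FD 8: (11.407,27.676) -> (11.686,35.671) [heading=88, draw]
LT 15: heading 88 -> 103
FD 5: (11.686,35.671) -> (10.562,40.543) [heading=103, draw]
FD 4: (10.562,40.543) -> (9.662,44.441) [heading=103, draw]
FD 14: (9.662,44.441) -> (6.512,58.082) [heading=103, draw]
LT 45: heading 103 -> 148
Final: pos=(6.512,58.082), heading=148, 9 segment(s) drawn
Segments drawn: 9

Answer: 9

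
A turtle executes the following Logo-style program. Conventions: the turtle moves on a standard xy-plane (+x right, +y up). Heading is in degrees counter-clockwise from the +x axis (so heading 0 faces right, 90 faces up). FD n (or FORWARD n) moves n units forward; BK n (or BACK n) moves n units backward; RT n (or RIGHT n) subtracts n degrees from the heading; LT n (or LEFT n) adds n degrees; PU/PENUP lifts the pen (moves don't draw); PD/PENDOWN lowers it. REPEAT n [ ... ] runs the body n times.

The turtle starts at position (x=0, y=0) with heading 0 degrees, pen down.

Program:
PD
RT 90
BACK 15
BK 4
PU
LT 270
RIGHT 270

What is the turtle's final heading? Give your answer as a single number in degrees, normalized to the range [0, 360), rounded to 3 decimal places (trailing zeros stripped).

Answer: 270

Derivation:
Executing turtle program step by step:
Start: pos=(0,0), heading=0, pen down
PD: pen down
RT 90: heading 0 -> 270
BK 15: (0,0) -> (0,15) [heading=270, draw]
BK 4: (0,15) -> (0,19) [heading=270, draw]
PU: pen up
LT 270: heading 270 -> 180
RT 270: heading 180 -> 270
Final: pos=(0,19), heading=270, 2 segment(s) drawn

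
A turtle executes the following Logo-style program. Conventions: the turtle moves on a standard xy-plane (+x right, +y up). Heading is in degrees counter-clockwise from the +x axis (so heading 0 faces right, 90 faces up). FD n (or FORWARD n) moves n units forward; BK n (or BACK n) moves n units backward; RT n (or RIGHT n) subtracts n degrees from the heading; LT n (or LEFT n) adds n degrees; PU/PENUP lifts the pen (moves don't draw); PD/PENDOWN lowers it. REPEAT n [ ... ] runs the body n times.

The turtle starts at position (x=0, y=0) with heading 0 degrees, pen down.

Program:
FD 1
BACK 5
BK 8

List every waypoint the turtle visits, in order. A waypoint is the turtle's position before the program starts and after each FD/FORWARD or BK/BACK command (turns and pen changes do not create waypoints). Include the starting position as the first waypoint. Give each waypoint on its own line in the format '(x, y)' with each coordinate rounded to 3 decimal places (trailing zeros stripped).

Executing turtle program step by step:
Start: pos=(0,0), heading=0, pen down
FD 1: (0,0) -> (1,0) [heading=0, draw]
BK 5: (1,0) -> (-4,0) [heading=0, draw]
BK 8: (-4,0) -> (-12,0) [heading=0, draw]
Final: pos=(-12,0), heading=0, 3 segment(s) drawn
Waypoints (4 total):
(0, 0)
(1, 0)
(-4, 0)
(-12, 0)

Answer: (0, 0)
(1, 0)
(-4, 0)
(-12, 0)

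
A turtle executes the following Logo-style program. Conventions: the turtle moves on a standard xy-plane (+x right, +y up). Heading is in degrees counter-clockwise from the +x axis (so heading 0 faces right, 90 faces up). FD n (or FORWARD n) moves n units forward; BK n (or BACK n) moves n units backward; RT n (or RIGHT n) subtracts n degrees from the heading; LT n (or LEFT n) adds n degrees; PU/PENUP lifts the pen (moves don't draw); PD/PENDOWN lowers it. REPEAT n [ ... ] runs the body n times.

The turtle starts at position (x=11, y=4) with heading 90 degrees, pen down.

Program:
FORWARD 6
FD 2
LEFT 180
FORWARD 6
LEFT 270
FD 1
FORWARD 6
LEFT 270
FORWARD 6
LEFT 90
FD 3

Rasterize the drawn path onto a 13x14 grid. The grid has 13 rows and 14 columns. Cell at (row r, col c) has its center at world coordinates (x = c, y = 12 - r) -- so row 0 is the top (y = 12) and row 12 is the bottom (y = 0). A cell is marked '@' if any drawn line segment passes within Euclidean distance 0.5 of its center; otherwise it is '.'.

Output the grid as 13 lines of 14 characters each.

Answer: .@@@@......@..
....@......@..
....@......@..
....@......@..
....@......@..
....@......@..
....@@@@@@@@..
...........@..
...........@..
..............
..............
..............
..............

Derivation:
Segment 0: (11,4) -> (11,10)
Segment 1: (11,10) -> (11,12)
Segment 2: (11,12) -> (11,6)
Segment 3: (11,6) -> (10,6)
Segment 4: (10,6) -> (4,6)
Segment 5: (4,6) -> (4,12)
Segment 6: (4,12) -> (1,12)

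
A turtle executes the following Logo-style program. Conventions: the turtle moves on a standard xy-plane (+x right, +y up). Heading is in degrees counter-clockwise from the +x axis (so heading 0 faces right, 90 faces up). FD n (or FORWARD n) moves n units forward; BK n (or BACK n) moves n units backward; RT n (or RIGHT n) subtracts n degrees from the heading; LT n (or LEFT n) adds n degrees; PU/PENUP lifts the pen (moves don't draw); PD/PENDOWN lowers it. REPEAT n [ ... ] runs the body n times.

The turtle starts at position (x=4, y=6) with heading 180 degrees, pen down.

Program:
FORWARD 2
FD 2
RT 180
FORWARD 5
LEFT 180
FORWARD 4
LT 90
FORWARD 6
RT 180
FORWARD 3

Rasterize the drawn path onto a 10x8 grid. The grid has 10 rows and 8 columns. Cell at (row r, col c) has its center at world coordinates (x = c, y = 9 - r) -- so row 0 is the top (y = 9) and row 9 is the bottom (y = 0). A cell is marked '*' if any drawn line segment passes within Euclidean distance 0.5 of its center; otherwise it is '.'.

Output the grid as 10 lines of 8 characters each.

Segment 0: (4,6) -> (2,6)
Segment 1: (2,6) -> (0,6)
Segment 2: (0,6) -> (5,6)
Segment 3: (5,6) -> (1,6)
Segment 4: (1,6) -> (1,0)
Segment 5: (1,0) -> (1,3)

Answer: ........
........
........
******..
.*......
.*......
.*......
.*......
.*......
.*......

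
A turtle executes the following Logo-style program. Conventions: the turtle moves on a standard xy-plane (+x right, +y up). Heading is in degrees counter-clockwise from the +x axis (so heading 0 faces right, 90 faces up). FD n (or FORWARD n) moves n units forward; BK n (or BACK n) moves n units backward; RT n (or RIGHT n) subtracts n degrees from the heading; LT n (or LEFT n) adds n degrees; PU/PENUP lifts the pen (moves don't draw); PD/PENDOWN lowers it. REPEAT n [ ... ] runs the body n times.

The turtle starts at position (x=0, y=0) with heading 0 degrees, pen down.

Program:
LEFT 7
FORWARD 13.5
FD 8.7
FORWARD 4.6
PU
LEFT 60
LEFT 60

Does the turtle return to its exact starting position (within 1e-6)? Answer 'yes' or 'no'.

Executing turtle program step by step:
Start: pos=(0,0), heading=0, pen down
LT 7: heading 0 -> 7
FD 13.5: (0,0) -> (13.399,1.645) [heading=7, draw]
FD 8.7: (13.399,1.645) -> (22.035,2.705) [heading=7, draw]
FD 4.6: (22.035,2.705) -> (26.6,3.266) [heading=7, draw]
PU: pen up
LT 60: heading 7 -> 67
LT 60: heading 67 -> 127
Final: pos=(26.6,3.266), heading=127, 3 segment(s) drawn

Start position: (0, 0)
Final position: (26.6, 3.266)
Distance = 26.8; >= 1e-6 -> NOT closed

Answer: no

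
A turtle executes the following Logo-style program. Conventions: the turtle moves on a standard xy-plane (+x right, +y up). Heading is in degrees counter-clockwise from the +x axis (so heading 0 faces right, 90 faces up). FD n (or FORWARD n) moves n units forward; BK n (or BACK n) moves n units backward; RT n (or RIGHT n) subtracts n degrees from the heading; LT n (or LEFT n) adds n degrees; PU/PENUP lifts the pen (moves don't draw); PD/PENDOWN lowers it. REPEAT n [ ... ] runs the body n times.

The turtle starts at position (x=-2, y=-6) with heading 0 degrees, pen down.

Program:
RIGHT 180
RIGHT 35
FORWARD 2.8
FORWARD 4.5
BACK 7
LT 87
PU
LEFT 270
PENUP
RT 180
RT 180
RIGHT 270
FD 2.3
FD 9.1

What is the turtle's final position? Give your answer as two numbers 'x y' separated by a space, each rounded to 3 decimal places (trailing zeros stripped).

Answer: -9.264 -14.811

Derivation:
Executing turtle program step by step:
Start: pos=(-2,-6), heading=0, pen down
RT 180: heading 0 -> 180
RT 35: heading 180 -> 145
FD 2.8: (-2,-6) -> (-4.294,-4.394) [heading=145, draw]
FD 4.5: (-4.294,-4.394) -> (-7.98,-1.813) [heading=145, draw]
BK 7: (-7.98,-1.813) -> (-2.246,-5.828) [heading=145, draw]
LT 87: heading 145 -> 232
PU: pen up
LT 270: heading 232 -> 142
PU: pen up
RT 180: heading 142 -> 322
RT 180: heading 322 -> 142
RT 270: heading 142 -> 232
FD 2.3: (-2.246,-5.828) -> (-3.662,-7.64) [heading=232, move]
FD 9.1: (-3.662,-7.64) -> (-9.264,-14.811) [heading=232, move]
Final: pos=(-9.264,-14.811), heading=232, 3 segment(s) drawn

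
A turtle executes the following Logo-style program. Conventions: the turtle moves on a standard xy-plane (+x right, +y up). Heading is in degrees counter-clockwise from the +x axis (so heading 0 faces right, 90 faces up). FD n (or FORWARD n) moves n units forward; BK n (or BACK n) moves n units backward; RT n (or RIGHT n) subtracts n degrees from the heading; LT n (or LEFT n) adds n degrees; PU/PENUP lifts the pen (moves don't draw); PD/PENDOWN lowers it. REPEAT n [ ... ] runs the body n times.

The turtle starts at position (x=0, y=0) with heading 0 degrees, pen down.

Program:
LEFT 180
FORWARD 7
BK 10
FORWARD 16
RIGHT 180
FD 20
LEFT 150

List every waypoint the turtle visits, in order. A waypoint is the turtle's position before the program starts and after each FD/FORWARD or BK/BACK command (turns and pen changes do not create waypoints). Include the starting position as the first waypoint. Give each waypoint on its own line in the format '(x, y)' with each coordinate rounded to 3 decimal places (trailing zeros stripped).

Executing turtle program step by step:
Start: pos=(0,0), heading=0, pen down
LT 180: heading 0 -> 180
FD 7: (0,0) -> (-7,0) [heading=180, draw]
BK 10: (-7,0) -> (3,0) [heading=180, draw]
FD 16: (3,0) -> (-13,0) [heading=180, draw]
RT 180: heading 180 -> 0
FD 20: (-13,0) -> (7,0) [heading=0, draw]
LT 150: heading 0 -> 150
Final: pos=(7,0), heading=150, 4 segment(s) drawn
Waypoints (5 total):
(0, 0)
(-7, 0)
(3, 0)
(-13, 0)
(7, 0)

Answer: (0, 0)
(-7, 0)
(3, 0)
(-13, 0)
(7, 0)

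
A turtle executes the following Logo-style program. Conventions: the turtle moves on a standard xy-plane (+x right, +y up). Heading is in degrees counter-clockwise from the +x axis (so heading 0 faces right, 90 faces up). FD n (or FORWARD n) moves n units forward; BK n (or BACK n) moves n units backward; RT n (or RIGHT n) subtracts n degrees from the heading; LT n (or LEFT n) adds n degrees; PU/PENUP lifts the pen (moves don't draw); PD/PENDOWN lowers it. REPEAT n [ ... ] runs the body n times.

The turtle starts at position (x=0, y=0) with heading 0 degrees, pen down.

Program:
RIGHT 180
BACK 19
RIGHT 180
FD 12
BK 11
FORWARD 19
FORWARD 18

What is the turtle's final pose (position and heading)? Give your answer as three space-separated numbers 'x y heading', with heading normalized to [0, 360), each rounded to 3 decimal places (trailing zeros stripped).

Executing turtle program step by step:
Start: pos=(0,0), heading=0, pen down
RT 180: heading 0 -> 180
BK 19: (0,0) -> (19,0) [heading=180, draw]
RT 180: heading 180 -> 0
FD 12: (19,0) -> (31,0) [heading=0, draw]
BK 11: (31,0) -> (20,0) [heading=0, draw]
FD 19: (20,0) -> (39,0) [heading=0, draw]
FD 18: (39,0) -> (57,0) [heading=0, draw]
Final: pos=(57,0), heading=0, 5 segment(s) drawn

Answer: 57 0 0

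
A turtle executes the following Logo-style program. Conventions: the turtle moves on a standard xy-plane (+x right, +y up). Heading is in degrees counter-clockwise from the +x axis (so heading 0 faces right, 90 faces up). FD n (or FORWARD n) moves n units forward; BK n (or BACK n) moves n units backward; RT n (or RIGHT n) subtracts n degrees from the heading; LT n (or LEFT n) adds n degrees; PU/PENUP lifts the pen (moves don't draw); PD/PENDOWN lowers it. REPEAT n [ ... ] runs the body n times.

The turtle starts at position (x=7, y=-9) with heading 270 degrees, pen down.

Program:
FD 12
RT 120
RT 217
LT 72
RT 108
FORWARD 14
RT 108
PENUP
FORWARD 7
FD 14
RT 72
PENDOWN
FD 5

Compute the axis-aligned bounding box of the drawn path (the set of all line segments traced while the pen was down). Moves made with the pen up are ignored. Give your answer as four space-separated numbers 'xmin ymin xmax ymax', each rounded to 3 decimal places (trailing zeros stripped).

Executing turtle program step by step:
Start: pos=(7,-9), heading=270, pen down
FD 12: (7,-9) -> (7,-21) [heading=270, draw]
RT 120: heading 270 -> 150
RT 217: heading 150 -> 293
LT 72: heading 293 -> 5
RT 108: heading 5 -> 257
FD 14: (7,-21) -> (3.851,-34.641) [heading=257, draw]
RT 108: heading 257 -> 149
PU: pen up
FD 7: (3.851,-34.641) -> (-2.149,-31.036) [heading=149, move]
FD 14: (-2.149,-31.036) -> (-14.15,-23.825) [heading=149, move]
RT 72: heading 149 -> 77
PD: pen down
FD 5: (-14.15,-23.825) -> (-13.025,-18.954) [heading=77, draw]
Final: pos=(-13.025,-18.954), heading=77, 3 segment(s) drawn

Segment endpoints: x in {-14.15, -13.025, 3.851, 7, 7}, y in {-34.641, -23.825, -21, -18.954, -9}
xmin=-14.15, ymin=-34.641, xmax=7, ymax=-9

Answer: -14.15 -34.641 7 -9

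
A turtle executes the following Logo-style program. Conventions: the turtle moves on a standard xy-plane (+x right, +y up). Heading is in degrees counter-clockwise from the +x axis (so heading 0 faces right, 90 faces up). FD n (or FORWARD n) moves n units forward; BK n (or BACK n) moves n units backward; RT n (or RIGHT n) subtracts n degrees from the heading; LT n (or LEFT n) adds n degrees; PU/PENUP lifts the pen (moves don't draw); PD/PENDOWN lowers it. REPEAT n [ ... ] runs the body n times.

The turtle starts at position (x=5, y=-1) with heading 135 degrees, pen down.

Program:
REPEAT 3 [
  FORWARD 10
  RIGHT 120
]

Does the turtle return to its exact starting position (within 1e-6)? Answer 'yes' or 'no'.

Answer: yes

Derivation:
Executing turtle program step by step:
Start: pos=(5,-1), heading=135, pen down
REPEAT 3 [
  -- iteration 1/3 --
  FD 10: (5,-1) -> (-2.071,6.071) [heading=135, draw]
  RT 120: heading 135 -> 15
  -- iteration 2/3 --
  FD 10: (-2.071,6.071) -> (7.588,8.659) [heading=15, draw]
  RT 120: heading 15 -> 255
  -- iteration 3/3 --
  FD 10: (7.588,8.659) -> (5,-1) [heading=255, draw]
  RT 120: heading 255 -> 135
]
Final: pos=(5,-1), heading=135, 3 segment(s) drawn

Start position: (5, -1)
Final position: (5, -1)
Distance = 0; < 1e-6 -> CLOSED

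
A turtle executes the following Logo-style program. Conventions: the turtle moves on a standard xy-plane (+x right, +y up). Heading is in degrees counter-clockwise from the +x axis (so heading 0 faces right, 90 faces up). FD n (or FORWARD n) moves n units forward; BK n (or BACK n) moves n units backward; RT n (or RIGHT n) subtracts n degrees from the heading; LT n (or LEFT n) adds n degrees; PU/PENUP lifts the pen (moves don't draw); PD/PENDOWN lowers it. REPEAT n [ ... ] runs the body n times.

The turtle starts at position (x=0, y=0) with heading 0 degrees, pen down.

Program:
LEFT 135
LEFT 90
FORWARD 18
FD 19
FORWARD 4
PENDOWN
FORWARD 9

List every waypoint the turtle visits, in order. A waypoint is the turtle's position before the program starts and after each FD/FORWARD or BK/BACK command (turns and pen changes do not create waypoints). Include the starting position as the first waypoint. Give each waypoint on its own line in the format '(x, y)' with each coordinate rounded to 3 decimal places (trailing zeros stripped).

Answer: (0, 0)
(-12.728, -12.728)
(-26.163, -26.163)
(-28.991, -28.991)
(-35.355, -35.355)

Derivation:
Executing turtle program step by step:
Start: pos=(0,0), heading=0, pen down
LT 135: heading 0 -> 135
LT 90: heading 135 -> 225
FD 18: (0,0) -> (-12.728,-12.728) [heading=225, draw]
FD 19: (-12.728,-12.728) -> (-26.163,-26.163) [heading=225, draw]
FD 4: (-26.163,-26.163) -> (-28.991,-28.991) [heading=225, draw]
PD: pen down
FD 9: (-28.991,-28.991) -> (-35.355,-35.355) [heading=225, draw]
Final: pos=(-35.355,-35.355), heading=225, 4 segment(s) drawn
Waypoints (5 total):
(0, 0)
(-12.728, -12.728)
(-26.163, -26.163)
(-28.991, -28.991)
(-35.355, -35.355)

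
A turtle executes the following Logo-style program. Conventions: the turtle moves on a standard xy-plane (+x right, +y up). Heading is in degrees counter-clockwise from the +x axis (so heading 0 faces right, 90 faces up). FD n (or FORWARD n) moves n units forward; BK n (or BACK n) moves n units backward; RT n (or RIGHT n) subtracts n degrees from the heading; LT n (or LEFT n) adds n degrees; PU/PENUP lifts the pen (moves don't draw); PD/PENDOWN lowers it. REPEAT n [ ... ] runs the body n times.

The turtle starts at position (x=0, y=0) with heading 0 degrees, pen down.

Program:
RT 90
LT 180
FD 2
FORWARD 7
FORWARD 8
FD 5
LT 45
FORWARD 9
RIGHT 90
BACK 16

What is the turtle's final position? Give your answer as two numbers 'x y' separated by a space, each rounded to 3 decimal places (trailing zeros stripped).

Executing turtle program step by step:
Start: pos=(0,0), heading=0, pen down
RT 90: heading 0 -> 270
LT 180: heading 270 -> 90
FD 2: (0,0) -> (0,2) [heading=90, draw]
FD 7: (0,2) -> (0,9) [heading=90, draw]
FD 8: (0,9) -> (0,17) [heading=90, draw]
FD 5: (0,17) -> (0,22) [heading=90, draw]
LT 45: heading 90 -> 135
FD 9: (0,22) -> (-6.364,28.364) [heading=135, draw]
RT 90: heading 135 -> 45
BK 16: (-6.364,28.364) -> (-17.678,17.05) [heading=45, draw]
Final: pos=(-17.678,17.05), heading=45, 6 segment(s) drawn

Answer: -17.678 17.05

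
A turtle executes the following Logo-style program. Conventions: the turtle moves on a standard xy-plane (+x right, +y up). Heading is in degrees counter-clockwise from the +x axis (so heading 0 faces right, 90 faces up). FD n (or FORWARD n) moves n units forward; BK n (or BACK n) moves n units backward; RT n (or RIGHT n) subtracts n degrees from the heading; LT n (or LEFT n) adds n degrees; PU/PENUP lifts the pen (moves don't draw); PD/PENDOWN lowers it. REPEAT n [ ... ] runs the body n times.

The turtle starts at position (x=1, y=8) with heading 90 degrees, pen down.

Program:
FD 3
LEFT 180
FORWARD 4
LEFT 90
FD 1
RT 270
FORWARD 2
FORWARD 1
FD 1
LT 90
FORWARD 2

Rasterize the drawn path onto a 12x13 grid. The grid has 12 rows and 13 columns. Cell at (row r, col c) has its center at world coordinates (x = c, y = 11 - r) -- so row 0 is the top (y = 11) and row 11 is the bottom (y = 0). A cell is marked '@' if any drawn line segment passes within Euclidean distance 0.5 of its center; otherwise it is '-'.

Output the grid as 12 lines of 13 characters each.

Segment 0: (1,8) -> (1,11)
Segment 1: (1,11) -> (1,7)
Segment 2: (1,7) -> (2,7)
Segment 3: (2,7) -> (2,9)
Segment 4: (2,9) -> (2,10)
Segment 5: (2,10) -> (2,11)
Segment 6: (2,11) -> (-0,11)

Answer: @@@----------
-@@----------
-@@----------
-@@----------
-@@----------
-------------
-------------
-------------
-------------
-------------
-------------
-------------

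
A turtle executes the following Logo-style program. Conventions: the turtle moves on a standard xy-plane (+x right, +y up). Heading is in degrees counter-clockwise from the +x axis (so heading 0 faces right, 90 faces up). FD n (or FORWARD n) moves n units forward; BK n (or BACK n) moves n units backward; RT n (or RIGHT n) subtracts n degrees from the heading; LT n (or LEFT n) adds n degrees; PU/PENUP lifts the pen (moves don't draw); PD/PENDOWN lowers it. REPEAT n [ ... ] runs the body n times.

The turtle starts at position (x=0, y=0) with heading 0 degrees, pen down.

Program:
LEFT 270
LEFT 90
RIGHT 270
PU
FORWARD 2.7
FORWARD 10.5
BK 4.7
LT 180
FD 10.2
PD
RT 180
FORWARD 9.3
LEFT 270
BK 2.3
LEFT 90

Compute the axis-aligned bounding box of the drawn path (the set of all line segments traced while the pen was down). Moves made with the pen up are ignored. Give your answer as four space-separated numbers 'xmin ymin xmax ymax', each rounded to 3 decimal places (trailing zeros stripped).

Answer: -2.3 -1.7 0 7.6

Derivation:
Executing turtle program step by step:
Start: pos=(0,0), heading=0, pen down
LT 270: heading 0 -> 270
LT 90: heading 270 -> 0
RT 270: heading 0 -> 90
PU: pen up
FD 2.7: (0,0) -> (0,2.7) [heading=90, move]
FD 10.5: (0,2.7) -> (0,13.2) [heading=90, move]
BK 4.7: (0,13.2) -> (0,8.5) [heading=90, move]
LT 180: heading 90 -> 270
FD 10.2: (0,8.5) -> (0,-1.7) [heading=270, move]
PD: pen down
RT 180: heading 270 -> 90
FD 9.3: (0,-1.7) -> (0,7.6) [heading=90, draw]
LT 270: heading 90 -> 0
BK 2.3: (0,7.6) -> (-2.3,7.6) [heading=0, draw]
LT 90: heading 0 -> 90
Final: pos=(-2.3,7.6), heading=90, 2 segment(s) drawn

Segment endpoints: x in {-2.3, 0, 0}, y in {-1.7, 7.6, 7.6}
xmin=-2.3, ymin=-1.7, xmax=0, ymax=7.6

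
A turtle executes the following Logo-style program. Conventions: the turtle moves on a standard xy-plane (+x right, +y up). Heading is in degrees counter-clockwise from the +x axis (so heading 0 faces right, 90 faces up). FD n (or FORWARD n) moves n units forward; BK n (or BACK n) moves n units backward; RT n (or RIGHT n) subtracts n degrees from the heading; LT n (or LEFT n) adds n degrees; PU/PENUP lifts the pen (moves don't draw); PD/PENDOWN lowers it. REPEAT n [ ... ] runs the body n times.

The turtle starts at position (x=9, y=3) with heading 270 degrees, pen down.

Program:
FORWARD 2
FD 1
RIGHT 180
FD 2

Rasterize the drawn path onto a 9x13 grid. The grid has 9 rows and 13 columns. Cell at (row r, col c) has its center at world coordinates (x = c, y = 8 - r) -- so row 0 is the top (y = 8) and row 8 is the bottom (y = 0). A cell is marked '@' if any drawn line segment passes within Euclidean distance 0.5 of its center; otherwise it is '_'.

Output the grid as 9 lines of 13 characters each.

Answer: _____________
_____________
_____________
_____________
_____________
_________@___
_________@___
_________@___
_________@___

Derivation:
Segment 0: (9,3) -> (9,1)
Segment 1: (9,1) -> (9,0)
Segment 2: (9,0) -> (9,2)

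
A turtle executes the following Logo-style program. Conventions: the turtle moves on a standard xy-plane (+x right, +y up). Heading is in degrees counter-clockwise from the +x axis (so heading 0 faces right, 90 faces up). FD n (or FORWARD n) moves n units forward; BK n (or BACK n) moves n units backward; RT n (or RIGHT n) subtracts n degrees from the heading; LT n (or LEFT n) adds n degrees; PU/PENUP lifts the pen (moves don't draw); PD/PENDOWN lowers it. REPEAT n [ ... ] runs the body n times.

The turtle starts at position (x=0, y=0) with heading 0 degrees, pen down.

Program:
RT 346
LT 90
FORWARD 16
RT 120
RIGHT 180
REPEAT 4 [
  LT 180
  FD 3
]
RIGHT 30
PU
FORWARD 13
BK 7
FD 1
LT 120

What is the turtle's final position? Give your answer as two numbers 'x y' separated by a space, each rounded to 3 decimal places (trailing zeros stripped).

Answer: -8.733 20.56

Derivation:
Executing turtle program step by step:
Start: pos=(0,0), heading=0, pen down
RT 346: heading 0 -> 14
LT 90: heading 14 -> 104
FD 16: (0,0) -> (-3.871,15.525) [heading=104, draw]
RT 120: heading 104 -> 344
RT 180: heading 344 -> 164
REPEAT 4 [
  -- iteration 1/4 --
  LT 180: heading 164 -> 344
  FD 3: (-3.871,15.525) -> (-0.987,14.698) [heading=344, draw]
  -- iteration 2/4 --
  LT 180: heading 344 -> 164
  FD 3: (-0.987,14.698) -> (-3.871,15.525) [heading=164, draw]
  -- iteration 3/4 --
  LT 180: heading 164 -> 344
  FD 3: (-3.871,15.525) -> (-0.987,14.698) [heading=344, draw]
  -- iteration 4/4 --
  LT 180: heading 344 -> 164
  FD 3: (-0.987,14.698) -> (-3.871,15.525) [heading=164, draw]
]
RT 30: heading 164 -> 134
PU: pen up
FD 13: (-3.871,15.525) -> (-12.901,24.876) [heading=134, move]
BK 7: (-12.901,24.876) -> (-8.039,19.841) [heading=134, move]
FD 1: (-8.039,19.841) -> (-8.733,20.56) [heading=134, move]
LT 120: heading 134 -> 254
Final: pos=(-8.733,20.56), heading=254, 5 segment(s) drawn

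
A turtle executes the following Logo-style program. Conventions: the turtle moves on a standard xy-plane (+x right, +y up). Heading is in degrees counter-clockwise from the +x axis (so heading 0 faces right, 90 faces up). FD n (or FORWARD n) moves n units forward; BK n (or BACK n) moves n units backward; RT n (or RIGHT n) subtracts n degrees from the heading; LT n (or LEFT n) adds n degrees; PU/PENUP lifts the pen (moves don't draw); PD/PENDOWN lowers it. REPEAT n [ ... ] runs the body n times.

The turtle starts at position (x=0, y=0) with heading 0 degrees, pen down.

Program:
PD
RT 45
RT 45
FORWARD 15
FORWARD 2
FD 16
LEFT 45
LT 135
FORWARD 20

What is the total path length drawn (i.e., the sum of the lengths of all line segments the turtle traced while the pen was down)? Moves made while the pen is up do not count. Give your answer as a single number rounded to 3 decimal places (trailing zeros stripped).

Answer: 53

Derivation:
Executing turtle program step by step:
Start: pos=(0,0), heading=0, pen down
PD: pen down
RT 45: heading 0 -> 315
RT 45: heading 315 -> 270
FD 15: (0,0) -> (0,-15) [heading=270, draw]
FD 2: (0,-15) -> (0,-17) [heading=270, draw]
FD 16: (0,-17) -> (0,-33) [heading=270, draw]
LT 45: heading 270 -> 315
LT 135: heading 315 -> 90
FD 20: (0,-33) -> (0,-13) [heading=90, draw]
Final: pos=(0,-13), heading=90, 4 segment(s) drawn

Segment lengths:
  seg 1: (0,0) -> (0,-15), length = 15
  seg 2: (0,-15) -> (0,-17), length = 2
  seg 3: (0,-17) -> (0,-33), length = 16
  seg 4: (0,-33) -> (0,-13), length = 20
Total = 53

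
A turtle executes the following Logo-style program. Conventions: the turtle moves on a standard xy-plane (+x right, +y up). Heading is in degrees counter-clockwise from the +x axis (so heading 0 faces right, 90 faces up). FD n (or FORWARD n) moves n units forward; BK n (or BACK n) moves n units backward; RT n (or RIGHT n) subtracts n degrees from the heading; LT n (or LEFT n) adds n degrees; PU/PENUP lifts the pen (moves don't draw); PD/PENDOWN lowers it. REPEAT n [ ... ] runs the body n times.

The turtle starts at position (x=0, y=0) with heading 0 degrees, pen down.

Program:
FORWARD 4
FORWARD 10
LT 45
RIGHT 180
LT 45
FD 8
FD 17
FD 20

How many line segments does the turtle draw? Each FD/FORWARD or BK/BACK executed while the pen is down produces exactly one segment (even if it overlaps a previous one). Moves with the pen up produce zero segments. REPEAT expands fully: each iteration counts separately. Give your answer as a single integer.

Answer: 5

Derivation:
Executing turtle program step by step:
Start: pos=(0,0), heading=0, pen down
FD 4: (0,0) -> (4,0) [heading=0, draw]
FD 10: (4,0) -> (14,0) [heading=0, draw]
LT 45: heading 0 -> 45
RT 180: heading 45 -> 225
LT 45: heading 225 -> 270
FD 8: (14,0) -> (14,-8) [heading=270, draw]
FD 17: (14,-8) -> (14,-25) [heading=270, draw]
FD 20: (14,-25) -> (14,-45) [heading=270, draw]
Final: pos=(14,-45), heading=270, 5 segment(s) drawn
Segments drawn: 5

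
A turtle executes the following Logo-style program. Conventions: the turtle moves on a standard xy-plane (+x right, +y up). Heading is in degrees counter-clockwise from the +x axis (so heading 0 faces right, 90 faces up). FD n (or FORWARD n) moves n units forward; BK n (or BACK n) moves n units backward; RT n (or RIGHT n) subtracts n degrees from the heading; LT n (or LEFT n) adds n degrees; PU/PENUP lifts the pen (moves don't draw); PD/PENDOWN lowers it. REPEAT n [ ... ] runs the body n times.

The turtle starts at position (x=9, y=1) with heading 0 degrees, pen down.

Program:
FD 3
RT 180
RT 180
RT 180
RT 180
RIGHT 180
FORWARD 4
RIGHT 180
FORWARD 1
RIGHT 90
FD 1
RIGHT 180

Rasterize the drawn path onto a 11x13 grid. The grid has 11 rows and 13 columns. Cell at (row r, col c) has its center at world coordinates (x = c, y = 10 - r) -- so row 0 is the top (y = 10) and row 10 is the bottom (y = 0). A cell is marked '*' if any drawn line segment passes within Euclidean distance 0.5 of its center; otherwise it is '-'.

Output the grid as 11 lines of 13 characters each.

Answer: -------------
-------------
-------------
-------------
-------------
-------------
-------------
-------------
-------------
--------*****
---------*---

Derivation:
Segment 0: (9,1) -> (12,1)
Segment 1: (12,1) -> (8,1)
Segment 2: (8,1) -> (9,1)
Segment 3: (9,1) -> (9,-0)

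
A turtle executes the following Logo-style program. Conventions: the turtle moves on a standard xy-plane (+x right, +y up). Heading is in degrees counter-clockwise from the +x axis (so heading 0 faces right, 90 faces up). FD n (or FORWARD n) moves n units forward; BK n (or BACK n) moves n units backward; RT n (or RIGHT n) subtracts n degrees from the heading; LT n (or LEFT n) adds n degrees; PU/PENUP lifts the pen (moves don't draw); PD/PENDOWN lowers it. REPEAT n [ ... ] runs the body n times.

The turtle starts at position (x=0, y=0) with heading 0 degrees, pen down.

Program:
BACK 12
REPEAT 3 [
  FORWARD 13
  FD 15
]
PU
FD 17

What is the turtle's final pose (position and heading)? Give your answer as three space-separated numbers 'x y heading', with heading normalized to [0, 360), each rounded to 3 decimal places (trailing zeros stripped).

Answer: 89 0 0

Derivation:
Executing turtle program step by step:
Start: pos=(0,0), heading=0, pen down
BK 12: (0,0) -> (-12,0) [heading=0, draw]
REPEAT 3 [
  -- iteration 1/3 --
  FD 13: (-12,0) -> (1,0) [heading=0, draw]
  FD 15: (1,0) -> (16,0) [heading=0, draw]
  -- iteration 2/3 --
  FD 13: (16,0) -> (29,0) [heading=0, draw]
  FD 15: (29,0) -> (44,0) [heading=0, draw]
  -- iteration 3/3 --
  FD 13: (44,0) -> (57,0) [heading=0, draw]
  FD 15: (57,0) -> (72,0) [heading=0, draw]
]
PU: pen up
FD 17: (72,0) -> (89,0) [heading=0, move]
Final: pos=(89,0), heading=0, 7 segment(s) drawn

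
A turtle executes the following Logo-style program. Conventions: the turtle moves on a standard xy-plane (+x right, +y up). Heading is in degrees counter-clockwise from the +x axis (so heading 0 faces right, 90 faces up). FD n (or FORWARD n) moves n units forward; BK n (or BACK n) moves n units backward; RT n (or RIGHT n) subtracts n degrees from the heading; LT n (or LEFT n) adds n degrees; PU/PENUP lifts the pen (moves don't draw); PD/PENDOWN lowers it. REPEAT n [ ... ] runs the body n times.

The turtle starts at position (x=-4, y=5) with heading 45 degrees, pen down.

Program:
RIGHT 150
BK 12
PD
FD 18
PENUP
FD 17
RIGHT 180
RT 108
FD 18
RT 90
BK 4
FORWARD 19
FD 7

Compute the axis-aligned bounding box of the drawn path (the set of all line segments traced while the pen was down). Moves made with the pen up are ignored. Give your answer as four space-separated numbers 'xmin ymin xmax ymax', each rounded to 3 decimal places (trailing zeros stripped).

Executing turtle program step by step:
Start: pos=(-4,5), heading=45, pen down
RT 150: heading 45 -> 255
BK 12: (-4,5) -> (-0.894,16.591) [heading=255, draw]
PD: pen down
FD 18: (-0.894,16.591) -> (-5.553,-0.796) [heading=255, draw]
PU: pen up
FD 17: (-5.553,-0.796) -> (-9.953,-17.216) [heading=255, move]
RT 180: heading 255 -> 75
RT 108: heading 75 -> 327
FD 18: (-9.953,-17.216) -> (5.143,-27.02) [heading=327, move]
RT 90: heading 327 -> 237
BK 4: (5.143,-27.02) -> (7.322,-23.665) [heading=237, move]
FD 19: (7.322,-23.665) -> (-3.026,-39.6) [heading=237, move]
FD 7: (-3.026,-39.6) -> (-6.839,-45.471) [heading=237, move]
Final: pos=(-6.839,-45.471), heading=237, 2 segment(s) drawn

Segment endpoints: x in {-5.553, -4, -0.894}, y in {-0.796, 5, 16.591}
xmin=-5.553, ymin=-0.796, xmax=-0.894, ymax=16.591

Answer: -5.553 -0.796 -0.894 16.591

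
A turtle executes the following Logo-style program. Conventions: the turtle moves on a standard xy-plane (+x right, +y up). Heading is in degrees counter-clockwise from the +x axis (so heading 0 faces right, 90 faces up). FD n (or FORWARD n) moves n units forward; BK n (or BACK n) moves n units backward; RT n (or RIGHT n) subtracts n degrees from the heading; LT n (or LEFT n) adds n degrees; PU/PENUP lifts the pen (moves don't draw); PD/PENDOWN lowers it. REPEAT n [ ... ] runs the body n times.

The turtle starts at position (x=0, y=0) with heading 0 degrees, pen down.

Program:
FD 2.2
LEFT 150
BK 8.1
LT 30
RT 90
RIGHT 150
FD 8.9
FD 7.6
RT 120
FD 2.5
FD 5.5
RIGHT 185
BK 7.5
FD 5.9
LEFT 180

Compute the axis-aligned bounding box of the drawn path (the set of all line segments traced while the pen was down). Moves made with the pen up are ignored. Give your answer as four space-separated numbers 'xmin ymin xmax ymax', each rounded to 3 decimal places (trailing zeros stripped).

Answer: 0 -18.339 17.465 0

Derivation:
Executing turtle program step by step:
Start: pos=(0,0), heading=0, pen down
FD 2.2: (0,0) -> (2.2,0) [heading=0, draw]
LT 150: heading 0 -> 150
BK 8.1: (2.2,0) -> (9.215,-4.05) [heading=150, draw]
LT 30: heading 150 -> 180
RT 90: heading 180 -> 90
RT 150: heading 90 -> 300
FD 8.9: (9.215,-4.05) -> (13.665,-11.758) [heading=300, draw]
FD 7.6: (13.665,-11.758) -> (17.465,-18.339) [heading=300, draw]
RT 120: heading 300 -> 180
FD 2.5: (17.465,-18.339) -> (14.965,-18.339) [heading=180, draw]
FD 5.5: (14.965,-18.339) -> (9.465,-18.339) [heading=180, draw]
RT 185: heading 180 -> 355
BK 7.5: (9.465,-18.339) -> (1.993,-17.686) [heading=355, draw]
FD 5.9: (1.993,-17.686) -> (7.871,-18.2) [heading=355, draw]
LT 180: heading 355 -> 175
Final: pos=(7.871,-18.2), heading=175, 8 segment(s) drawn

Segment endpoints: x in {0, 1.993, 2.2, 7.871, 9.215, 9.465, 13.665, 14.965, 17.465}, y in {-18.339, -18.2, -17.686, -11.758, -4.05, 0}
xmin=0, ymin=-18.339, xmax=17.465, ymax=0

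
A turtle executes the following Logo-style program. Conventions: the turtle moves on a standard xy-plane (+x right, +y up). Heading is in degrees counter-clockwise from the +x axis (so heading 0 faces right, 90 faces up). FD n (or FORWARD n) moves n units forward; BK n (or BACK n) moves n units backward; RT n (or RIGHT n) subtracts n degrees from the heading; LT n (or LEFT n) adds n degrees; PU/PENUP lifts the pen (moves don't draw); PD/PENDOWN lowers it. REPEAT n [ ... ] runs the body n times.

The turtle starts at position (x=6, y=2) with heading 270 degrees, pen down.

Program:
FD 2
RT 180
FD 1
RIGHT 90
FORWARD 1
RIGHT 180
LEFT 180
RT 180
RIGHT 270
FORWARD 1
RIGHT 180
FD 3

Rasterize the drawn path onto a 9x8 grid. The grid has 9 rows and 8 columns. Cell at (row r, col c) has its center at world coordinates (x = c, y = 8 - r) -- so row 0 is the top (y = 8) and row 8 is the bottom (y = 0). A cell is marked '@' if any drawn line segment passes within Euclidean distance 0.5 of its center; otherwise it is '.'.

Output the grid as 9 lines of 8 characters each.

Answer: ........
........
........
........
........
.......@
......@@
......@@
......@@

Derivation:
Segment 0: (6,2) -> (6,0)
Segment 1: (6,0) -> (6,1)
Segment 2: (6,1) -> (7,1)
Segment 3: (7,1) -> (7,0)
Segment 4: (7,0) -> (7,3)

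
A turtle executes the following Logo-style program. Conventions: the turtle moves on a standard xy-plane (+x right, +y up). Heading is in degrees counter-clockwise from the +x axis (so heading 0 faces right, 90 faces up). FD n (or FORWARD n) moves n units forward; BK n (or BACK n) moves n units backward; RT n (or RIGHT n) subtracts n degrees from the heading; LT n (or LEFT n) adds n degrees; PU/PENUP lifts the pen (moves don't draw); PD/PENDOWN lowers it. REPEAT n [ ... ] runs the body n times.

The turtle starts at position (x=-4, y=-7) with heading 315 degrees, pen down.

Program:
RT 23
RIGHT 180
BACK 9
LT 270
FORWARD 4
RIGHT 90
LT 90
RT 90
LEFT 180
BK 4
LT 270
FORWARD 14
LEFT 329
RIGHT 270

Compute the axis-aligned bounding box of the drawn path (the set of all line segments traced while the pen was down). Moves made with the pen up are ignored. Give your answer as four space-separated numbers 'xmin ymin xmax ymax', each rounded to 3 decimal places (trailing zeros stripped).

Answer: -4 -17.555 17.559 -7

Derivation:
Executing turtle program step by step:
Start: pos=(-4,-7), heading=315, pen down
RT 23: heading 315 -> 292
RT 180: heading 292 -> 112
BK 9: (-4,-7) -> (-0.629,-15.345) [heading=112, draw]
LT 270: heading 112 -> 22
FD 4: (-0.629,-15.345) -> (3.08,-13.846) [heading=22, draw]
RT 90: heading 22 -> 292
LT 90: heading 292 -> 22
RT 90: heading 22 -> 292
LT 180: heading 292 -> 112
BK 4: (3.08,-13.846) -> (4.579,-17.555) [heading=112, draw]
LT 270: heading 112 -> 22
FD 14: (4.579,-17.555) -> (17.559,-12.31) [heading=22, draw]
LT 329: heading 22 -> 351
RT 270: heading 351 -> 81
Final: pos=(17.559,-12.31), heading=81, 4 segment(s) drawn

Segment endpoints: x in {-4, -0.629, 3.08, 4.579, 17.559}, y in {-17.555, -15.345, -13.846, -12.31, -7}
xmin=-4, ymin=-17.555, xmax=17.559, ymax=-7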